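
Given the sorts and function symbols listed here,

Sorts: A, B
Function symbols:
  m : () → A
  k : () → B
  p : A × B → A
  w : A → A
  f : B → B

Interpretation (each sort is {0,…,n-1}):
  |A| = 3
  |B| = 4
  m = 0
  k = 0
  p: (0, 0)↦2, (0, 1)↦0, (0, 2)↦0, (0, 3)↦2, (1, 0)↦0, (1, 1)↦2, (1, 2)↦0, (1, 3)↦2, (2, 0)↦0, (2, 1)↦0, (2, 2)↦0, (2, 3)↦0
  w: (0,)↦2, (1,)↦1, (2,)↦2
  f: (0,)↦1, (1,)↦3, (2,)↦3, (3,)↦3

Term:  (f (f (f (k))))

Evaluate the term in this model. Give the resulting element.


value = 3

  k = 0
  (f (k)) = f(0,) = 1
  (f (f (k))) = f(1,) = 3
  (f (f (f (k)))) = f(3,) = 3


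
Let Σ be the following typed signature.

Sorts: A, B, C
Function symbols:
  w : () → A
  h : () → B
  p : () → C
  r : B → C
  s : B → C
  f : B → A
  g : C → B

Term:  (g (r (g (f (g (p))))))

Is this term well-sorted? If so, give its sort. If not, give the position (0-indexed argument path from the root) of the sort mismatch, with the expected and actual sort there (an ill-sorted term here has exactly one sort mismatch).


ill-sorted at position [0, 0, 0]: expected C, got A

          (p) : C
        (g (p)) : B
      (f (g (p))) : A
    (g (f (g (p)))) : ✗ arg 0 at [0, 0, 0] has sort A, expected C


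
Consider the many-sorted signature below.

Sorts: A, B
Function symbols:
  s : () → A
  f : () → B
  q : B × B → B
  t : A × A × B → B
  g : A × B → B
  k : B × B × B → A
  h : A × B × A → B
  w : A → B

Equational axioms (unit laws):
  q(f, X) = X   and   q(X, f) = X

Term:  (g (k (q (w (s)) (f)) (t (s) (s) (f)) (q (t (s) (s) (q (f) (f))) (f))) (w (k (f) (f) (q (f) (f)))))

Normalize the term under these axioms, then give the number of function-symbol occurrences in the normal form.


size = 17

1. (g (k (q (w (s)) (f)) (t (s) (s) (f)) (q (t (s) (s) (q (f) (f))) (f))) (w (k (f) (f) (q (f) (f)))))  →  (g (k (w (s)) (t (s) (s) (f)) (q (t (s) (s) (q (f) (f))) (f))) (w (k (f) (f) (q (f) (f)))))
2. (g (k (w (s)) (t (s) (s) (f)) (q (t (s) (s) (q (f) (f))) (f))) (w (k (f) (f) (q (f) (f)))))  →  (g (k (w (s)) (t (s) (s) (f)) (t (s) (s) (q (f) (f)))) (w (k (f) (f) (q (f) (f)))))
3. (g (k (w (s)) (t (s) (s) (f)) (t (s) (s) (q (f) (f)))) (w (k (f) (f) (q (f) (f)))))  →  (g (k (w (s)) (t (s) (s) (f)) (t (s) (s) (f))) (w (k (f) (f) (q (f) (f)))))
4. (g (k (w (s)) (t (s) (s) (f)) (t (s) (s) (f))) (w (k (f) (f) (q (f) (f)))))  →  (g (k (w (s)) (t (s) (s) (f)) (t (s) (s) (f))) (w (k (f) (f) (f))))
normal form: (g (k (w (s)) (t (s) (s) (f)) (t (s) (s) (f))) (w (k (f) (f) (f))))


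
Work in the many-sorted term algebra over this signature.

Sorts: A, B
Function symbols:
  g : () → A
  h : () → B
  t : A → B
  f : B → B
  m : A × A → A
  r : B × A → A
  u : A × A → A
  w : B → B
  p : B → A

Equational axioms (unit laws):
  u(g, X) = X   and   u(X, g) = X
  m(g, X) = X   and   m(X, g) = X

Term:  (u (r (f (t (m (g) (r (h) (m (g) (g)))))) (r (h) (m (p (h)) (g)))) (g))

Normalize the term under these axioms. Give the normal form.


1. (u (r (f (t (m (g) (r (h) (m (g) (g)))))) (r (h) (m (p (h)) (g)))) (g))  →  (r (f (t (m (g) (r (h) (m (g) (g)))))) (r (h) (m (p (h)) (g))))
2. (r (f (t (m (g) (r (h) (m (g) (g)))))) (r (h) (m (p (h)) (g))))  →  (r (f (t (r (h) (m (g) (g))))) (r (h) (m (p (h)) (g))))
3. (r (f (t (r (h) (m (g) (g))))) (r (h) (m (p (h)) (g))))  →  (r (f (t (r (h) (g)))) (r (h) (m (p (h)) (g))))
4. (r (f (t (r (h) (g)))) (r (h) (m (p (h)) (g))))  →  (r (f (t (r (h) (g)))) (r (h) (p (h))))

normal form = (r (f (t (r (h) (g)))) (r (h) (p (h))))


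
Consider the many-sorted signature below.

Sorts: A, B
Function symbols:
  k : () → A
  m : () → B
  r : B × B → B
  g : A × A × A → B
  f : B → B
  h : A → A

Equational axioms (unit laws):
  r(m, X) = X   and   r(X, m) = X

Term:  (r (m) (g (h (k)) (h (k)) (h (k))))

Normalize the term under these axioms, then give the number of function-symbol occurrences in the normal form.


size = 7

1. (r (m) (g (h (k)) (h (k)) (h (k))))  →  (g (h (k)) (h (k)) (h (k)))
normal form: (g (h (k)) (h (k)) (h (k)))


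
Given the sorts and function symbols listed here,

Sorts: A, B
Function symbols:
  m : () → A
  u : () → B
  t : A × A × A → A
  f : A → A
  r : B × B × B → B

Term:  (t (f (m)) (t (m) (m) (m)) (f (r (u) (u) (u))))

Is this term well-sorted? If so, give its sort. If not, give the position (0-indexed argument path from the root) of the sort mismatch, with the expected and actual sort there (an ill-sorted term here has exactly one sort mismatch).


ill-sorted at position [2, 0]: expected A, got B

    (m) : A
  (f (m)) : A
    (m) : A
    (m) : A
    (m) : A
  (t (m) (m) (m)) : A
      (u) : B
      (u) : B
      (u) : B
    (r (u) (u) (u)) : B
  (f (r (u) (u) (u))) : ✗ arg 0 at [2, 0] has sort B, expected A


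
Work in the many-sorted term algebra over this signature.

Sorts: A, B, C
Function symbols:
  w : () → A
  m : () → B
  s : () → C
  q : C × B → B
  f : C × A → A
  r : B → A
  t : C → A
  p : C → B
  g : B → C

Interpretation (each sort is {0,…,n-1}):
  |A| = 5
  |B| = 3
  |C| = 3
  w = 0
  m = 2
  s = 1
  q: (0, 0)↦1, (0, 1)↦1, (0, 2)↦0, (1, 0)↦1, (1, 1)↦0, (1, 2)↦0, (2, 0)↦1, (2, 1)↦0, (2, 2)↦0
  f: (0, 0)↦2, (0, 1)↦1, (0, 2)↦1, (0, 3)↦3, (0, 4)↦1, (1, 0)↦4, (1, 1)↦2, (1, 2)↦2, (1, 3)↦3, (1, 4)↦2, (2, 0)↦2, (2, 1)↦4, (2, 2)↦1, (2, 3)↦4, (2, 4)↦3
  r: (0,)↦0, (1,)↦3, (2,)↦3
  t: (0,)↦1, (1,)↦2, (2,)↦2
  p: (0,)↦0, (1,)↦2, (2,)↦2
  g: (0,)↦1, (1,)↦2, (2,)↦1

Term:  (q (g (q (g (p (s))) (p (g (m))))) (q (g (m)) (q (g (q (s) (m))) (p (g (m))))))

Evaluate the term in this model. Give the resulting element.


value = 0

  s = 1
  (p (s)) = p(1,) = 2
  (g (p (s))) = g(2,) = 1
  m = 2
  (g (m)) = g(2,) = 1
  (p (g (m))) = p(1,) = 2
  (q (g (p (s))) (p (g (m)))) = q(1, 2) = 0
  (g (q (g (p (s))) (p (g (m))))) = g(0,) = 1
  m = 2
  (g (m)) = g(2,) = 1
  s = 1
  m = 2
  (q (s) (m)) = q(1, 2) = 0
  (g (q (s) (m))) = g(0,) = 1
  m = 2
  (g (m)) = g(2,) = 1
  (p (g (m))) = p(1,) = 2
  (q (g (q (s) (m))) (p (g (m)))) = q(1, 2) = 0
  (q (g (m)) (q (g (q (s) (m))) (p (g (m))))) = q(1, 0) = 1
  (q (g (q (g (p (s))) (p (g (m))))) (q (g (m)) (q (g (q (s) (m))) (p (g (m)))))) = q(1, 1) = 0


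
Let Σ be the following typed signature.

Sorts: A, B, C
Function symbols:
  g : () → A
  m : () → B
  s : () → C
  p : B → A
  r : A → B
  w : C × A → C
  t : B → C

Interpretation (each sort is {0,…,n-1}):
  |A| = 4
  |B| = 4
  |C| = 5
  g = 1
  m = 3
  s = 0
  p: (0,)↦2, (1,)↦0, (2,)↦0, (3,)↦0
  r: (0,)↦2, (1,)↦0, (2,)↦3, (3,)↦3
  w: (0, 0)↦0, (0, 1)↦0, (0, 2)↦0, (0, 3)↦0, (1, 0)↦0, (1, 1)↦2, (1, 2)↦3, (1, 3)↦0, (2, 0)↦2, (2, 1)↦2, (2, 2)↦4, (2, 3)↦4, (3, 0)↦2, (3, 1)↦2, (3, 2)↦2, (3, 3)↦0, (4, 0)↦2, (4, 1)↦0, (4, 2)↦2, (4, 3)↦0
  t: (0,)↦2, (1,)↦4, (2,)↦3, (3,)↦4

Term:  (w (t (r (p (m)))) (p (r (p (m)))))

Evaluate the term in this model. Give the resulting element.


  m = 3
  (p (m)) = p(3,) = 0
  (r (p (m))) = r(0,) = 2
  (t (r (p (m)))) = t(2,) = 3
  m = 3
  (p (m)) = p(3,) = 0
  (r (p (m))) = r(0,) = 2
  (p (r (p (m)))) = p(2,) = 0
  (w (t (r (p (m)))) (p (r (p (m))))) = w(3, 0) = 2

value = 2


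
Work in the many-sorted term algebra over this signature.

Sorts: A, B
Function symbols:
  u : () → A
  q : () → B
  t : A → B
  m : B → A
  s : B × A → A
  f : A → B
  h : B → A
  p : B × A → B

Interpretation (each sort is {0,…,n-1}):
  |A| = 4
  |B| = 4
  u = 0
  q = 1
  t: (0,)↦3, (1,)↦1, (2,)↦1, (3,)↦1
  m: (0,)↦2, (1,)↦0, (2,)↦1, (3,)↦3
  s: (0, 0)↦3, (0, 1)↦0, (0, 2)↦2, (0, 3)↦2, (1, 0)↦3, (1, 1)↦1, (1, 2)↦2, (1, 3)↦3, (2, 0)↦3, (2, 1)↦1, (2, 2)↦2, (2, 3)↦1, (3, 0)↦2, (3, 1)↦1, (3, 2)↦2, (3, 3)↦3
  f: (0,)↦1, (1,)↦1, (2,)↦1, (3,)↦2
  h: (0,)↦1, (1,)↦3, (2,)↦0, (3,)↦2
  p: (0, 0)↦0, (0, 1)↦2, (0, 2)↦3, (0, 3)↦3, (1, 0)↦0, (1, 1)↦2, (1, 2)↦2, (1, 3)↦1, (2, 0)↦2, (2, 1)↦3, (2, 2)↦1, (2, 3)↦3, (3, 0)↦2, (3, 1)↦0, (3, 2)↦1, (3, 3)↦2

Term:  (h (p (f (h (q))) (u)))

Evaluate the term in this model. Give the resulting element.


value = 0

  q = 1
  (h (q)) = h(1,) = 3
  (f (h (q))) = f(3,) = 2
  u = 0
  (p (f (h (q))) (u)) = p(2, 0) = 2
  (h (p (f (h (q))) (u))) = h(2,) = 0


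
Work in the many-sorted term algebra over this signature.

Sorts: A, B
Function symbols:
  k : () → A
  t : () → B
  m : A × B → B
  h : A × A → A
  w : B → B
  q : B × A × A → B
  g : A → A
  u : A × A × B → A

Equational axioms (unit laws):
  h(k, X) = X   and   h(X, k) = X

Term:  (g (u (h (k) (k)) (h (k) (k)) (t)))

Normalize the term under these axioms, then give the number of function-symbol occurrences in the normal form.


size = 5

1. (g (u (h (k) (k)) (h (k) (k)) (t)))  →  (g (u (k) (h (k) (k)) (t)))
2. (g (u (k) (h (k) (k)) (t)))  →  (g (u (k) (k) (t)))
normal form: (g (u (k) (k) (t)))


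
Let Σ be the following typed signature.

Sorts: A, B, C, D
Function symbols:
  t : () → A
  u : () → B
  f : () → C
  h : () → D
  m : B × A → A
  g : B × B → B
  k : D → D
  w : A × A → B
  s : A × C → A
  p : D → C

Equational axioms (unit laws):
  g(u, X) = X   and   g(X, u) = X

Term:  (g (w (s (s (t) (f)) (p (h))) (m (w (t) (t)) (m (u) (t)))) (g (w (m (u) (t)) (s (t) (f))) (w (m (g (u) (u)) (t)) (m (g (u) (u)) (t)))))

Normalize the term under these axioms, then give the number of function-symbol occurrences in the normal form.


1. (g (w (s (s (t) (f)) (p (h))) (m (w (t) (t)) (m (u) (t)))) (g (w (m (u) (t)) (s (t) (f))) (w (m (g (u) (u)) (t)) (m (g (u) (u)) (t)))))  →  (g (w (s (s (t) (f)) (p (h))) (m (w (t) (t)) (m (u) (t)))) (g (w (m (u) (t)) (s (t) (f))) (w (m (u) (t)) (m (g (u) (u)) (t)))))
2. (g (w (s (s (t) (f)) (p (h))) (m (w (t) (t)) (m (u) (t)))) (g (w (m (u) (t)) (s (t) (f))) (w (m (u) (t)) (m (g (u) (u)) (t)))))  →  (g (w (s (s (t) (f)) (p (h))) (m (w (t) (t)) (m (u) (t)))) (g (w (m (u) (t)) (s (t) (f))) (w (m (u) (t)) (m (u) (t)))))
normal form: (g (w (s (s (t) (f)) (p (h))) (m (w (t) (t)) (m (u) (t)))) (g (w (m (u) (t)) (s (t) (f))) (w (m (u) (t)) (m (u) (t)))))

size = 30


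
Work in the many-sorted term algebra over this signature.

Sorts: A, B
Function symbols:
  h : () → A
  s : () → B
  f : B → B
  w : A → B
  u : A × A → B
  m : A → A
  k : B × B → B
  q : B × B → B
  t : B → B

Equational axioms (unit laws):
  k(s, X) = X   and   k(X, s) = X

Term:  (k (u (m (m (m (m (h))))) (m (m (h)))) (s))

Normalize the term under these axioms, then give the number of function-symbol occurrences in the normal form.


1. (k (u (m (m (m (m (h))))) (m (m (h)))) (s))  →  (u (m (m (m (m (h))))) (m (m (h))))
normal form: (u (m (m (m (m (h))))) (m (m (h))))

size = 9


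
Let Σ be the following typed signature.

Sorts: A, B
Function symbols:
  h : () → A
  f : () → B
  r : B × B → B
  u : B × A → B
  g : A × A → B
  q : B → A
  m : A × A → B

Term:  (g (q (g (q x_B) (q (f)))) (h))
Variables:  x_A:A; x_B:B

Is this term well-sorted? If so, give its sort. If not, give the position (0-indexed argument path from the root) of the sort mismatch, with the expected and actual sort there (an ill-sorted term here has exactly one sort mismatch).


well-sorted; sort = B

        x_B : B
      (q x_B) : A
        (f) : B
      (q (f)) : A
    (g (q x_B) (q (f))) : B
  (q (g (q x_B) (q (f)))) : A
  (h) : A
(g (q (g (q x_B) (q (f)))) (h)) : B


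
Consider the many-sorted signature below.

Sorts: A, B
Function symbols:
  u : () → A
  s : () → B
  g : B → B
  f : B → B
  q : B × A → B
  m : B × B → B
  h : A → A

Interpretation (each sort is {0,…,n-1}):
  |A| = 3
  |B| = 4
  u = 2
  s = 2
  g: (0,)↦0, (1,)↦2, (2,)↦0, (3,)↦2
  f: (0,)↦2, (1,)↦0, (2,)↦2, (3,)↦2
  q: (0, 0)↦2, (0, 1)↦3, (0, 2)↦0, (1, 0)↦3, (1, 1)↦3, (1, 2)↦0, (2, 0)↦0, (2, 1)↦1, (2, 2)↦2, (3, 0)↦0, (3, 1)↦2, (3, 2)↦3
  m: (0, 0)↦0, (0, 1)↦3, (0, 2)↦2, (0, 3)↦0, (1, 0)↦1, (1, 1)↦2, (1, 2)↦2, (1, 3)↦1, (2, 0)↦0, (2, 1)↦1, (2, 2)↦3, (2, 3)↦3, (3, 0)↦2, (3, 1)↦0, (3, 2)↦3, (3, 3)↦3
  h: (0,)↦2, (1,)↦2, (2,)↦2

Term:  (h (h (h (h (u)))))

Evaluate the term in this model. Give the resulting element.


value = 2

  u = 2
  (h (u)) = h(2,) = 2
  (h (h (u))) = h(2,) = 2
  (h (h (h (u)))) = h(2,) = 2
  (h (h (h (h (u))))) = h(2,) = 2


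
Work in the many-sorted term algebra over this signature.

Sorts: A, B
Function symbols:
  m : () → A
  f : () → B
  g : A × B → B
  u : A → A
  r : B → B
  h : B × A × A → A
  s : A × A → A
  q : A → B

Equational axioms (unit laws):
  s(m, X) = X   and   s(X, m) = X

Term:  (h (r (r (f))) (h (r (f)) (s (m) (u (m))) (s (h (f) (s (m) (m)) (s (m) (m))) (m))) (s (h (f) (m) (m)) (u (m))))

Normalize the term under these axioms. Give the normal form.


1. (h (r (r (f))) (h (r (f)) (s (m) (u (m))) (s (h (f) (s (m) (m)) (s (m) (m))) (m))) (s (h (f) (m) (m)) (u (m))))  →  (h (r (r (f))) (h (r (f)) (u (m)) (s (h (f) (s (m) (m)) (s (m) (m))) (m))) (s (h (f) (m) (m)) (u (m))))
2. (h (r (r (f))) (h (r (f)) (u (m)) (s (h (f) (s (m) (m)) (s (m) (m))) (m))) (s (h (f) (m) (m)) (u (m))))  →  (h (r (r (f))) (h (r (f)) (u (m)) (h (f) (s (m) (m)) (s (m) (m)))) (s (h (f) (m) (m)) (u (m))))
3. (h (r (r (f))) (h (r (f)) (u (m)) (h (f) (s (m) (m)) (s (m) (m)))) (s (h (f) (m) (m)) (u (m))))  →  (h (r (r (f))) (h (r (f)) (u (m)) (h (f) (m) (s (m) (m)))) (s (h (f) (m) (m)) (u (m))))
4. (h (r (r (f))) (h (r (f)) (u (m)) (h (f) (m) (s (m) (m)))) (s (h (f) (m) (m)) (u (m))))  →  (h (r (r (f))) (h (r (f)) (u (m)) (h (f) (m) (m))) (s (h (f) (m) (m)) (u (m))))

normal form = (h (r (r (f))) (h (r (f)) (u (m)) (h (f) (m) (m))) (s (h (f) (m) (m)) (u (m))))


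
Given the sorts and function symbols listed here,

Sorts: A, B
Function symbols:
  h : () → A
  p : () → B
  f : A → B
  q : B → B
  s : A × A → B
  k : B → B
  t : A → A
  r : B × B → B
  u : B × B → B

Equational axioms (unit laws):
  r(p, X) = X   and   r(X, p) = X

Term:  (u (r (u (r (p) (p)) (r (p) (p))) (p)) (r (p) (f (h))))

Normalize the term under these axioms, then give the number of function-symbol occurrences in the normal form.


size = 6

1. (u (r (u (r (p) (p)) (r (p) (p))) (p)) (r (p) (f (h))))  →  (u (u (r (p) (p)) (r (p) (p))) (r (p) (f (h))))
2. (u (u (r (p) (p)) (r (p) (p))) (r (p) (f (h))))  →  (u (u (p) (r (p) (p))) (r (p) (f (h))))
3. (u (u (p) (r (p) (p))) (r (p) (f (h))))  →  (u (u (p) (p)) (r (p) (f (h))))
4. (u (u (p) (p)) (r (p) (f (h))))  →  (u (u (p) (p)) (f (h)))
normal form: (u (u (p) (p)) (f (h)))


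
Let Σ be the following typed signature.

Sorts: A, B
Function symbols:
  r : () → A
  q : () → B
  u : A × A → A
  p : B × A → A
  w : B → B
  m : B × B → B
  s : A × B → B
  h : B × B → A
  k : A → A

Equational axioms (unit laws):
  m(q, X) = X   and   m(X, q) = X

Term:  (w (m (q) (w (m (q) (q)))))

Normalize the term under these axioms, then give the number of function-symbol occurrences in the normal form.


1. (w (m (q) (w (m (q) (q)))))  →  (w (w (m (q) (q))))
2. (w (w (m (q) (q))))  →  (w (w (q)))
normal form: (w (w (q)))

size = 3


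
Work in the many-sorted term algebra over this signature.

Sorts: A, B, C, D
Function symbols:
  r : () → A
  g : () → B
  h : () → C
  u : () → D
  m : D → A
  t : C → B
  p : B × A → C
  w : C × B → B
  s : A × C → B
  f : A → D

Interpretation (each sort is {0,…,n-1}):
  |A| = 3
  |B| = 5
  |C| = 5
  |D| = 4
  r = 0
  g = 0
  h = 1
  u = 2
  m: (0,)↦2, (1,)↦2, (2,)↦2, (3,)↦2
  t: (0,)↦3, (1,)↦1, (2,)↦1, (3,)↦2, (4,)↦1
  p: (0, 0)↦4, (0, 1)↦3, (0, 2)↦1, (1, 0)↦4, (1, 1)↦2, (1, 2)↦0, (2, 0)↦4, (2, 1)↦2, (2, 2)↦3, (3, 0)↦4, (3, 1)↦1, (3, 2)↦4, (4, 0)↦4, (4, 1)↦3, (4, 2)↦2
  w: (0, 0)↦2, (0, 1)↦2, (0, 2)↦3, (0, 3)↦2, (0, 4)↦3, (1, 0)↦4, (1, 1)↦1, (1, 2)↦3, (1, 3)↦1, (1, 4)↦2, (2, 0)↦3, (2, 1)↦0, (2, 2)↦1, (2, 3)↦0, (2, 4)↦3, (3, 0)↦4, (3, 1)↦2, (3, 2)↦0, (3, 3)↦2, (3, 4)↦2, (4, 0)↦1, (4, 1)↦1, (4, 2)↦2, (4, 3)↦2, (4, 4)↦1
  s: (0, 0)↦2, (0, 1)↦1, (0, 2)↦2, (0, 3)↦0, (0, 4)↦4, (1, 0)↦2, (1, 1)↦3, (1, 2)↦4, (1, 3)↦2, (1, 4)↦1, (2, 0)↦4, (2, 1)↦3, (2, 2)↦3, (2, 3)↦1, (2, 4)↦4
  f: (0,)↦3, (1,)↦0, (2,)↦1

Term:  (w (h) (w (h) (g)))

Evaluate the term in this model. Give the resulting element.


value = 2

  h = 1
  h = 1
  g = 0
  (w (h) (g)) = w(1, 0) = 4
  (w (h) (w (h) (g))) = w(1, 4) = 2


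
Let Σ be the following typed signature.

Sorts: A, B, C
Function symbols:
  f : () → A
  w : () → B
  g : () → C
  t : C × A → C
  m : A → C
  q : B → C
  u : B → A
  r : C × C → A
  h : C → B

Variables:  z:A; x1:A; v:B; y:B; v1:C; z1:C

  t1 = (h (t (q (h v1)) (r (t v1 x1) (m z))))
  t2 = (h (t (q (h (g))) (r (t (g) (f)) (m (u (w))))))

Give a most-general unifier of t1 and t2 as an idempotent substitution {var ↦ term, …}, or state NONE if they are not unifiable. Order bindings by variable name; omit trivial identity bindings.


{v1 ↦ (g), x1 ↦ (f), z ↦ (u (w))}


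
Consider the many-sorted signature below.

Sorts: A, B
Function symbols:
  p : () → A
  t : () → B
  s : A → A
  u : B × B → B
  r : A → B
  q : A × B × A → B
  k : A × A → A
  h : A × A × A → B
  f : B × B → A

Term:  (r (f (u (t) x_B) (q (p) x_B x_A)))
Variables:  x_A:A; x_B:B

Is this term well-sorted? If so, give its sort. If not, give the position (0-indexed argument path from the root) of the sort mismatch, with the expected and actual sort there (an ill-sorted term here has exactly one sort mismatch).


      (t) : B
      x_B : B
    (u (t) x_B) : B
      (p) : A
      x_B : B
      x_A : A
    (q (p) x_B x_A) : B
  (f (u (t) x_B) (q (p) x_B x_A)) : A
(r (f (u (t) x_B) (q (p) x_B x_A))) : B

well-sorted; sort = B


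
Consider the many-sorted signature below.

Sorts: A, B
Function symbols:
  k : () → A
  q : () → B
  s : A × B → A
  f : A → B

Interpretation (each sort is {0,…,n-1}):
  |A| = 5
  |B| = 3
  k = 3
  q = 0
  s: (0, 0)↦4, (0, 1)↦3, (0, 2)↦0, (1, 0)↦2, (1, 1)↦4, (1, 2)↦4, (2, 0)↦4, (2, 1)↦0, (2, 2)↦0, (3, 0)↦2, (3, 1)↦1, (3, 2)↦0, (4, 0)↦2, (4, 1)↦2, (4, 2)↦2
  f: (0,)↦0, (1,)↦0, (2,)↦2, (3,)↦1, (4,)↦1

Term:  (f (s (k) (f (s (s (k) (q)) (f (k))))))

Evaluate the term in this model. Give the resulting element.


value = 2

  k = 3
  k = 3
  q = 0
  (s (k) (q)) = s(3, 0) = 2
  k = 3
  (f (k)) = f(3,) = 1
  (s (s (k) (q)) (f (k))) = s(2, 1) = 0
  (f (s (s (k) (q)) (f (k)))) = f(0,) = 0
  (s (k) (f (s (s (k) (q)) (f (k))))) = s(3, 0) = 2
  (f (s (k) (f (s (s (k) (q)) (f (k)))))) = f(2,) = 2


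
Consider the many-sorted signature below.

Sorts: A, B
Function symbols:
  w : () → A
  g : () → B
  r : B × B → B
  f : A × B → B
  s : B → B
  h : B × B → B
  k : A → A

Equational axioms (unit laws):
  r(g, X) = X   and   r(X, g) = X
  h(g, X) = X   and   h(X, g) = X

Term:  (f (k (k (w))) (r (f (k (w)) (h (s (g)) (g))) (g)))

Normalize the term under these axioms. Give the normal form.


1. (f (k (k (w))) (r (f (k (w)) (h (s (g)) (g))) (g)))  →  (f (k (k (w))) (f (k (w)) (h (s (g)) (g))))
2. (f (k (k (w))) (f (k (w)) (h (s (g)) (g))))  →  (f (k (k (w))) (f (k (w)) (s (g))))

normal form = (f (k (k (w))) (f (k (w)) (s (g))))


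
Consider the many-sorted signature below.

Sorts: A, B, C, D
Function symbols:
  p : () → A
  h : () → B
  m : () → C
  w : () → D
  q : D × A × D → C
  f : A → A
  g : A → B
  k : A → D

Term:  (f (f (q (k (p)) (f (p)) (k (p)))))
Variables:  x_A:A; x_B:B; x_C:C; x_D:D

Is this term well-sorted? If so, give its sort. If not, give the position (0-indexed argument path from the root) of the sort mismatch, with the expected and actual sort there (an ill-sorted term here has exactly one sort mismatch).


ill-sorted at position [0, 0]: expected A, got C

        (p) : A
      (k (p)) : D
        (p) : A
      (f (p)) : A
        (p) : A
      (k (p)) : D
    (q (k (p)) (f (p)) (k (p))) : C
  (f (q (k (p)) (f (p)) (k (p)))) : ✗ arg 0 at [0, 0] has sort C, expected A


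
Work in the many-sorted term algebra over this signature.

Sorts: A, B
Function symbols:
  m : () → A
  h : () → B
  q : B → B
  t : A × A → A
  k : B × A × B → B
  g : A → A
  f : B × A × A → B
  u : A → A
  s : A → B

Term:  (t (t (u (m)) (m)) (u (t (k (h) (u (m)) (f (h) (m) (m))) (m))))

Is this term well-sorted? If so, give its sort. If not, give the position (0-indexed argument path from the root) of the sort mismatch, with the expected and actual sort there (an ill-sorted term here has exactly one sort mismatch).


ill-sorted at position [1, 0, 0]: expected A, got B

      (m) : A
    (u (m)) : A
    (m) : A
  (t (u (m)) (m)) : A
        (h) : B
          (m) : A
        (u (m)) : A
          (h) : B
          (m) : A
          (m) : A
        (f (h) (m) (m)) : B
      (k (h) (u (m)) (f (h) (m) (m))) : B
      (m) : A
    (t (k (h) (u (m)) (f (h) (m) (m))) (m)) : ✗ arg 0 at [1, 0, 0] has sort B, expected A


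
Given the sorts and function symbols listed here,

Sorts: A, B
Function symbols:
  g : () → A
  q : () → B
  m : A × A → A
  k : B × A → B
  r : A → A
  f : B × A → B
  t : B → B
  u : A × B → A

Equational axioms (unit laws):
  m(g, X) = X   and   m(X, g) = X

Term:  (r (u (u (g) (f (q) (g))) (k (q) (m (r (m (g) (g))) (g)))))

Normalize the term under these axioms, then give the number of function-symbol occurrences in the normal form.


1. (r (u (u (g) (f (q) (g))) (k (q) (m (r (m (g) (g))) (g)))))  →  (r (u (u (g) (f (q) (g))) (k (q) (r (m (g) (g))))))
2. (r (u (u (g) (f (q) (g))) (k (q) (r (m (g) (g))))))  →  (r (u (u (g) (f (q) (g))) (k (q) (r (g)))))
normal form: (r (u (u (g) (f (q) (g))) (k (q) (r (g)))))

size = 11


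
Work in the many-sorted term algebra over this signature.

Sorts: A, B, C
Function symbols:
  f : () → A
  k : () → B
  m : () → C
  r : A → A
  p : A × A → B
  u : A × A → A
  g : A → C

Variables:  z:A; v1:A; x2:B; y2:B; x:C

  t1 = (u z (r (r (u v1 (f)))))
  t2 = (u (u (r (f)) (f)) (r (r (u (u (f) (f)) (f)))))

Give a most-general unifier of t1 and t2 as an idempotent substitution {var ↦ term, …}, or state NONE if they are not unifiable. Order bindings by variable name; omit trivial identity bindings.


{v1 ↦ (u (f) (f)), z ↦ (u (r (f)) (f))}


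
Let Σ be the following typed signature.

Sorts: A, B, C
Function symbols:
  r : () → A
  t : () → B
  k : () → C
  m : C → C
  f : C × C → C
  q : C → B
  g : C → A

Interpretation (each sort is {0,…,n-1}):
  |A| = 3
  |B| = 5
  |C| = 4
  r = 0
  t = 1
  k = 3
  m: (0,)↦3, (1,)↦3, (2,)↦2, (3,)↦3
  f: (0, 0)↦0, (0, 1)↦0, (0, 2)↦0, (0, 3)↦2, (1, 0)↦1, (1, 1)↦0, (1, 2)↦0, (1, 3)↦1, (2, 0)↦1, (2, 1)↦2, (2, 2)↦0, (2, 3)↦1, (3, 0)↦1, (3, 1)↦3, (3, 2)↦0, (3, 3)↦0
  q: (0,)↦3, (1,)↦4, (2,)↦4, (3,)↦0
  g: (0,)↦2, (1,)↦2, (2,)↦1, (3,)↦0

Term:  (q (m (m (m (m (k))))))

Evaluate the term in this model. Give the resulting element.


  k = 3
  (m (k)) = m(3,) = 3
  (m (m (k))) = m(3,) = 3
  (m (m (m (k)))) = m(3,) = 3
  (m (m (m (m (k))))) = m(3,) = 3
  (q (m (m (m (m (k)))))) = q(3,) = 0

value = 0


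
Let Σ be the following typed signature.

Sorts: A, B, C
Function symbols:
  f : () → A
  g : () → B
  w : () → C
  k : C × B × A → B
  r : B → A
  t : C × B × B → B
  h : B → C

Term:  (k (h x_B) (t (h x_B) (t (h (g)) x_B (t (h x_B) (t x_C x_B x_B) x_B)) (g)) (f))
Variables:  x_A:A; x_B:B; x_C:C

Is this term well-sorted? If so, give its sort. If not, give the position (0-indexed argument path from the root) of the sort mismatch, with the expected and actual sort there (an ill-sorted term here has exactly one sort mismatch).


well-sorted; sort = B

    x_B : B
  (h x_B) : C
      x_B : B
    (h x_B) : C
        (g) : B
      (h (g)) : C
      x_B : B
          x_B : B
        (h x_B) : C
          x_C : C
          x_B : B
          x_B : B
        (t x_C x_B x_B) : B
        x_B : B
      (t (h x_B) (t x_C x_B x_B) x_B) : B
    (t (h (g)) x_B (t (h x_B) (t x_C x_B x_B) x_B)) : B
    (g) : B
  (t (h x_B) (t (h (g)) x_B (t (h x_B) (t x_C x_B x_B) x_B)) (g)) : B
  (f) : A
(k (h x_B) (t (h x_B) (t (h (g)) x_B (t (h x_B) (t x_C x_B x_B) x_B)) (g)) (f)) : B


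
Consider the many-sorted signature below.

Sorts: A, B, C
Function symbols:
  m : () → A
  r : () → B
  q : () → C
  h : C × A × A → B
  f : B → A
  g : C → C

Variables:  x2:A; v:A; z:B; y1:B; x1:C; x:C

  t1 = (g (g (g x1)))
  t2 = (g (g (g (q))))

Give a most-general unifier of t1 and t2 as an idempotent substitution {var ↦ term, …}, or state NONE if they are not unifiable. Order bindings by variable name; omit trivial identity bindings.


{x1 ↦ (q)}


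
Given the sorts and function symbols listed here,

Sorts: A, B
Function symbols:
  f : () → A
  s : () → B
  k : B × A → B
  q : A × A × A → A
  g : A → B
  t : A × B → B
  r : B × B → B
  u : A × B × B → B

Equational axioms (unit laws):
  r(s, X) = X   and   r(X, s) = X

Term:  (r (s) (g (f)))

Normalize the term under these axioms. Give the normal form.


normal form = (g (f))

1. (r (s) (g (f)))  →  (g (f))


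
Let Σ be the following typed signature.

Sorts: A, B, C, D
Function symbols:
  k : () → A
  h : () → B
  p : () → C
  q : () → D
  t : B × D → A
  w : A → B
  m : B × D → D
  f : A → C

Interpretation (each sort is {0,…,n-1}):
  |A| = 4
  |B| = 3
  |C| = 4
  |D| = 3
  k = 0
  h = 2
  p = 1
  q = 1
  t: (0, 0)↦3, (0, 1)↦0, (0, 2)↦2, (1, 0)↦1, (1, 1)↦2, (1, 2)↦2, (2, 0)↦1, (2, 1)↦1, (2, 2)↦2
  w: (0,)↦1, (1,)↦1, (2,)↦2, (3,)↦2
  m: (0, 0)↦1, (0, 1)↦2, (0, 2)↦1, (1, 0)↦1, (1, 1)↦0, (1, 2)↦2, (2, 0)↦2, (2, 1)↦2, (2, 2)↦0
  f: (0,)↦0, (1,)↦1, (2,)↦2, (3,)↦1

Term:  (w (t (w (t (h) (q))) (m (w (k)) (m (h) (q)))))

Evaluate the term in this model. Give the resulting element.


  h = 2
  q = 1
  (t (h) (q)) = t(2, 1) = 1
  (w (t (h) (q))) = w(1,) = 1
  k = 0
  (w (k)) = w(0,) = 1
  h = 2
  q = 1
  (m (h) (q)) = m(2, 1) = 2
  (m (w (k)) (m (h) (q))) = m(1, 2) = 2
  (t (w (t (h) (q))) (m (w (k)) (m (h) (q)))) = t(1, 2) = 2
  (w (t (w (t (h) (q))) (m (w (k)) (m (h) (q))))) = w(2,) = 2

value = 2


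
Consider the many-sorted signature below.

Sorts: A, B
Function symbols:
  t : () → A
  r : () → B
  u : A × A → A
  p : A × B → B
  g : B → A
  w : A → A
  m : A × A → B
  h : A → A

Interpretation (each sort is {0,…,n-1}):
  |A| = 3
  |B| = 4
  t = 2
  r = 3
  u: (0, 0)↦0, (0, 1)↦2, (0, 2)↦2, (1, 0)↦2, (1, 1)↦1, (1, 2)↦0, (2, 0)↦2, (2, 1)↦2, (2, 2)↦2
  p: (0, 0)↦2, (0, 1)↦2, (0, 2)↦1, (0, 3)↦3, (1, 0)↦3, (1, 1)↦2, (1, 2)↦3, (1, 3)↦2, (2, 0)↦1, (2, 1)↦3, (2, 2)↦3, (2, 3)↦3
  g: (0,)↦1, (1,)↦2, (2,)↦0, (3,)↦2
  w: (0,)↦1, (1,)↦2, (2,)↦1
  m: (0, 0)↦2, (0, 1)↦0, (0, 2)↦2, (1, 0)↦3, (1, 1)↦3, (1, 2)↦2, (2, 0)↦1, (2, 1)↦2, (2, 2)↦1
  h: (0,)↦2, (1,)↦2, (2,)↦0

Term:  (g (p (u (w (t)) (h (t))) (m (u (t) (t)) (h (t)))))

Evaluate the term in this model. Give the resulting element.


value = 2

  t = 2
  (w (t)) = w(2,) = 1
  t = 2
  (h (t)) = h(2,) = 0
  (u (w (t)) (h (t))) = u(1, 0) = 2
  t = 2
  t = 2
  (u (t) (t)) = u(2, 2) = 2
  t = 2
  (h (t)) = h(2,) = 0
  (m (u (t) (t)) (h (t))) = m(2, 0) = 1
  (p (u (w (t)) (h (t))) (m (u (t) (t)) (h (t)))) = p(2, 1) = 3
  (g (p (u (w (t)) (h (t))) (m (u (t) (t)) (h (t))))) = g(3,) = 2


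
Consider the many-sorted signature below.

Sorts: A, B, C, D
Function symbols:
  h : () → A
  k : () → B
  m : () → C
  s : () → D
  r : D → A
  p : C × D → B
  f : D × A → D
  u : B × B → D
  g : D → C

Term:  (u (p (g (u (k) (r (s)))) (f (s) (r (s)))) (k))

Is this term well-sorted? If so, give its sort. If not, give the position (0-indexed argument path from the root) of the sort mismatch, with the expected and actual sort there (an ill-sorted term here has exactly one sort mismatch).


ill-sorted at position [0, 0, 0, 1]: expected B, got A

        (k) : B
          (s) : D
        (r (s)) : A
      (u (k) (r (s))) : ✗ arg 1 at [0, 0, 0, 1] has sort A, expected B
      (s) : D
        (s) : D
      (r (s)) : A
    (f (s) (r (s))) : D
  (k) : B


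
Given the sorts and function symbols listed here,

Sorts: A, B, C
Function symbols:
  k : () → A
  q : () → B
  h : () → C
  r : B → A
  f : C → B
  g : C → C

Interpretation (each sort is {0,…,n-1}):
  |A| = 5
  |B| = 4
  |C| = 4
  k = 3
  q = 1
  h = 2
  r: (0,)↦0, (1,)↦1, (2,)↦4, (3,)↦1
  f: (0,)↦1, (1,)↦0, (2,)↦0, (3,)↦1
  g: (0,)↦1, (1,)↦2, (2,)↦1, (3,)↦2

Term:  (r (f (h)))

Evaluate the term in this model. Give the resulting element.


  h = 2
  (f (h)) = f(2,) = 0
  (r (f (h))) = r(0,) = 0

value = 0


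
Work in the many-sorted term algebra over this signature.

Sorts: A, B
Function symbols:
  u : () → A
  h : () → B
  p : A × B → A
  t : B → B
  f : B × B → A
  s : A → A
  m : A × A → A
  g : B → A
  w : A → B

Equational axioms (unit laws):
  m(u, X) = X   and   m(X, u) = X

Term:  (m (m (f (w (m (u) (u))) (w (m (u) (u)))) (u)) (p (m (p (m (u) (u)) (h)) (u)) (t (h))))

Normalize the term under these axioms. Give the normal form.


1. (m (m (f (w (m (u) (u))) (w (m (u) (u)))) (u)) (p (m (p (m (u) (u)) (h)) (u)) (t (h))))  →  (m (f (w (m (u) (u))) (w (m (u) (u)))) (p (m (p (m (u) (u)) (h)) (u)) (t (h))))
2. (m (f (w (m (u) (u))) (w (m (u) (u)))) (p (m (p (m (u) (u)) (h)) (u)) (t (h))))  →  (m (f (w (u)) (w (m (u) (u)))) (p (m (p (m (u) (u)) (h)) (u)) (t (h))))
3. (m (f (w (u)) (w (m (u) (u)))) (p (m (p (m (u) (u)) (h)) (u)) (t (h))))  →  (m (f (w (u)) (w (u))) (p (m (p (m (u) (u)) (h)) (u)) (t (h))))
4. (m (f (w (u)) (w (u))) (p (m (p (m (u) (u)) (h)) (u)) (t (h))))  →  (m (f (w (u)) (w (u))) (p (p (m (u) (u)) (h)) (t (h))))
5. (m (f (w (u)) (w (u))) (p (p (m (u) (u)) (h)) (t (h))))  →  (m (f (w (u)) (w (u))) (p (p (u) (h)) (t (h))))

normal form = (m (f (w (u)) (w (u))) (p (p (u) (h)) (t (h))))


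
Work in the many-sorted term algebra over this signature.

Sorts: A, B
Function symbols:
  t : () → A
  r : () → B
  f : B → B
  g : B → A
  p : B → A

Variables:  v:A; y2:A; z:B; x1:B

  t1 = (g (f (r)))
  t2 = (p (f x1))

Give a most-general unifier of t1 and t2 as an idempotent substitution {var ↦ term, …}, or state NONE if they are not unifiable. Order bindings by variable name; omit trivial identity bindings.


NONE (not unifiable)

head clash or occurs-check failure — not unifiable


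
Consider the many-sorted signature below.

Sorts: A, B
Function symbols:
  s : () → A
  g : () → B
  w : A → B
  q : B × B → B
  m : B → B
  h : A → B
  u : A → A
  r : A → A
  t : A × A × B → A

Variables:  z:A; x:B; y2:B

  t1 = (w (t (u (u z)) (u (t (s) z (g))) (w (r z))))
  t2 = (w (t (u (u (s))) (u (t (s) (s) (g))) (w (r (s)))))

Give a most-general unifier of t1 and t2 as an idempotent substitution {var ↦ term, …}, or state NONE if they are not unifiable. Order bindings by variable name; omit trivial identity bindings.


{z ↦ (s)}


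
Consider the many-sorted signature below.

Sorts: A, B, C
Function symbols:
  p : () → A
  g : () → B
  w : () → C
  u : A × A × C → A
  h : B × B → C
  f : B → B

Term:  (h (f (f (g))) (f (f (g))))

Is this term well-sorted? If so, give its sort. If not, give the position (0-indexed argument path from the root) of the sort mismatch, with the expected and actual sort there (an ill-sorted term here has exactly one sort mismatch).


      (g) : B
    (f (g)) : B
  (f (f (g))) : B
      (g) : B
    (f (g)) : B
  (f (f (g))) : B
(h (f (f (g))) (f (f (g)))) : C

well-sorted; sort = C


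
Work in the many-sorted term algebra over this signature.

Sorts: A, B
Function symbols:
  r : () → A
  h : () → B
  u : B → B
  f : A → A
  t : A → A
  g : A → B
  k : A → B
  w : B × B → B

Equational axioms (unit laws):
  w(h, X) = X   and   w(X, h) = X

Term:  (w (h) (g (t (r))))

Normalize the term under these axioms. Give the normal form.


normal form = (g (t (r)))

1. (w (h) (g (t (r))))  →  (g (t (r)))


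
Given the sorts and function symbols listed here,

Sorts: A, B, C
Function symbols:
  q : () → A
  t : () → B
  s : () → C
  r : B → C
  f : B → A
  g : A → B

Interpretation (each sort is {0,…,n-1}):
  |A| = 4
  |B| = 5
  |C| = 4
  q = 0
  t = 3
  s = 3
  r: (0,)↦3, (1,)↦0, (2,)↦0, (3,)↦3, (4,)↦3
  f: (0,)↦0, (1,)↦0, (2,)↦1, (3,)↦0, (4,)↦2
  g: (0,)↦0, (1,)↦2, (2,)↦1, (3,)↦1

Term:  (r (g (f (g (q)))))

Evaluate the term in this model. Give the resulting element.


  q = 0
  (g (q)) = g(0,) = 0
  (f (g (q))) = f(0,) = 0
  (g (f (g (q)))) = g(0,) = 0
  (r (g (f (g (q))))) = r(0,) = 3

value = 3


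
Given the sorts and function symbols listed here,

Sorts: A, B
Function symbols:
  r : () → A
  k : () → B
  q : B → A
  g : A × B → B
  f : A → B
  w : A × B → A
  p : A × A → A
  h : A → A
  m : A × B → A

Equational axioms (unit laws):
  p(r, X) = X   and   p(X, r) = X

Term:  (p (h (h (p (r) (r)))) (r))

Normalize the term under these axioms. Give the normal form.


1. (p (h (h (p (r) (r)))) (r))  →  (h (h (p (r) (r))))
2. (h (h (p (r) (r))))  →  (h (h (r)))

normal form = (h (h (r)))


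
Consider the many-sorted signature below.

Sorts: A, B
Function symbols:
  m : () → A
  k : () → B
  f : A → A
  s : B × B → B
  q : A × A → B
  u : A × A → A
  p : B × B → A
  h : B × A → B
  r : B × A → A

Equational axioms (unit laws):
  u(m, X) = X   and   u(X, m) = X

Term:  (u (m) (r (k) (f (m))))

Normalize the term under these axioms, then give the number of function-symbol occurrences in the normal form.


size = 4

1. (u (m) (r (k) (f (m))))  →  (r (k) (f (m)))
normal form: (r (k) (f (m)))


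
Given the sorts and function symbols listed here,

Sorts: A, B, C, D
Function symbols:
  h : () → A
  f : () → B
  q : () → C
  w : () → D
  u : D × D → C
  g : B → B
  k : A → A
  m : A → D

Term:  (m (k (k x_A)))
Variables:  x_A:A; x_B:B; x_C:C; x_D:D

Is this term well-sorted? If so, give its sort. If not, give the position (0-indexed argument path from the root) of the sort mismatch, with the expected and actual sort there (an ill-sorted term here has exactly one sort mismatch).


well-sorted; sort = D

      x_A : A
    (k x_A) : A
  (k (k x_A)) : A
(m (k (k x_A))) : D


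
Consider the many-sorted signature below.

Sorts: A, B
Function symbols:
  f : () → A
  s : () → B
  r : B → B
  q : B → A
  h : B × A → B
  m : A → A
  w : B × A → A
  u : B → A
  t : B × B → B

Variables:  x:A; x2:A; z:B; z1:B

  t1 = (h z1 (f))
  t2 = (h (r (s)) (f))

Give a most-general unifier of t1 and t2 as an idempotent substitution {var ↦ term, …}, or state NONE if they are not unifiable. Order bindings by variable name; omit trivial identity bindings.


{z1 ↦ (r (s))}


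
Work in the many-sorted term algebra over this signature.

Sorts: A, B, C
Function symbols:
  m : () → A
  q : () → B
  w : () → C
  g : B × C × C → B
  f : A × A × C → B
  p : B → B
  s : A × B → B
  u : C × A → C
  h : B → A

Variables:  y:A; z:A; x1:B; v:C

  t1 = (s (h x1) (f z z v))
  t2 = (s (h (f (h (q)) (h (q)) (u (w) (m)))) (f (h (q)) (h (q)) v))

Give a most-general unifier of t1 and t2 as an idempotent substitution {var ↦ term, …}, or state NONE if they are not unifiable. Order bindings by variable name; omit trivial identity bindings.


{x1 ↦ (f (h (q)) (h (q)) (u (w) (m))), z ↦ (h (q))}


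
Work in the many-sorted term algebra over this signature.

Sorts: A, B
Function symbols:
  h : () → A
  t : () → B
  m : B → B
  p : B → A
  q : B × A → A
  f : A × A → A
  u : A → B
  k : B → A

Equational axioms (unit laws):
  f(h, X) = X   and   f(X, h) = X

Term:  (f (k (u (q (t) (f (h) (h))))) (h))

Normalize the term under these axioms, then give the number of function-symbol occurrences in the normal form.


1. (f (k (u (q (t) (f (h) (h))))) (h))  →  (k (u (q (t) (f (h) (h)))))
2. (k (u (q (t) (f (h) (h)))))  →  (k (u (q (t) (h))))
normal form: (k (u (q (t) (h))))

size = 5


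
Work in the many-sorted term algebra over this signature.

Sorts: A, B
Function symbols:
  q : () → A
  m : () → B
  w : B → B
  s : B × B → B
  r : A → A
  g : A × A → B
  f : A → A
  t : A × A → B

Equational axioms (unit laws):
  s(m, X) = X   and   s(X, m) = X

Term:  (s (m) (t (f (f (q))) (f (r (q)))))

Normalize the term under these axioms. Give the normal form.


1. (s (m) (t (f (f (q))) (f (r (q)))))  →  (t (f (f (q))) (f (r (q))))

normal form = (t (f (f (q))) (f (r (q))))


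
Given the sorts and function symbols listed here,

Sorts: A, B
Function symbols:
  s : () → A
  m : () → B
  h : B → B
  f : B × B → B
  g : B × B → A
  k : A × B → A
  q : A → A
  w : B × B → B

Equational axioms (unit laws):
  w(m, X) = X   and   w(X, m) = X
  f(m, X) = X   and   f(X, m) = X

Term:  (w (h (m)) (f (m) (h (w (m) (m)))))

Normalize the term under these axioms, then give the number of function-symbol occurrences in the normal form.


1. (w (h (m)) (f (m) (h (w (m) (m)))))  →  (w (h (m)) (h (w (m) (m))))
2. (w (h (m)) (h (w (m) (m))))  →  (w (h (m)) (h (m)))
normal form: (w (h (m)) (h (m)))

size = 5


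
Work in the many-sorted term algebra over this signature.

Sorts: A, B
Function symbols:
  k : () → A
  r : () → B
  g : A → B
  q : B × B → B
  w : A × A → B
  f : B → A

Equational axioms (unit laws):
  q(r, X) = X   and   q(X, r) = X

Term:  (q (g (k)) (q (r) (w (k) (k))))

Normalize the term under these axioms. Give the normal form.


normal form = (q (g (k)) (w (k) (k)))

1. (q (g (k)) (q (r) (w (k) (k))))  →  (q (g (k)) (w (k) (k)))


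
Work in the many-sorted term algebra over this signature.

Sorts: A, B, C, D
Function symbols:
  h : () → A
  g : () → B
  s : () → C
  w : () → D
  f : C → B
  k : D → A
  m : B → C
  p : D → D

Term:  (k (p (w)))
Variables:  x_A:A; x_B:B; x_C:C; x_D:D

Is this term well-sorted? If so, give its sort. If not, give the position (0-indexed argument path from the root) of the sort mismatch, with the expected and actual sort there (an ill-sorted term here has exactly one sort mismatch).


well-sorted; sort = A

    (w) : D
  (p (w)) : D
(k (p (w))) : A


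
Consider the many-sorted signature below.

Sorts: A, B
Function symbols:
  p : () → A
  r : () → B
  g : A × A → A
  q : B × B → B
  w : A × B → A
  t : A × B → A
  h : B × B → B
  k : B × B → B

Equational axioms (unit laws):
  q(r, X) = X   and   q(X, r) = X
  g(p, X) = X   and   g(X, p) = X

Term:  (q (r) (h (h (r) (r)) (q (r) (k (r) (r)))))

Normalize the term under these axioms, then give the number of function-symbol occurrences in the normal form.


size = 7

1. (q (r) (h (h (r) (r)) (q (r) (k (r) (r)))))  →  (h (h (r) (r)) (q (r) (k (r) (r))))
2. (h (h (r) (r)) (q (r) (k (r) (r))))  →  (h (h (r) (r)) (k (r) (r)))
normal form: (h (h (r) (r)) (k (r) (r)))


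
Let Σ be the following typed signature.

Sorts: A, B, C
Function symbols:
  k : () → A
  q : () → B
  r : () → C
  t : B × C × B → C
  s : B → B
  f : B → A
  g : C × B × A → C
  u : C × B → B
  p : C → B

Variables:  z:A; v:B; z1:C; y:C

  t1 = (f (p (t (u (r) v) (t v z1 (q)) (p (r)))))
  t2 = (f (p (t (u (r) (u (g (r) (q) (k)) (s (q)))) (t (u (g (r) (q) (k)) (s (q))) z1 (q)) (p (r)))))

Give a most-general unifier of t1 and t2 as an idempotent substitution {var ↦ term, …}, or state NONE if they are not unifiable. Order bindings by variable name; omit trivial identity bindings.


{v ↦ (u (g (r) (q) (k)) (s (q)))}
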